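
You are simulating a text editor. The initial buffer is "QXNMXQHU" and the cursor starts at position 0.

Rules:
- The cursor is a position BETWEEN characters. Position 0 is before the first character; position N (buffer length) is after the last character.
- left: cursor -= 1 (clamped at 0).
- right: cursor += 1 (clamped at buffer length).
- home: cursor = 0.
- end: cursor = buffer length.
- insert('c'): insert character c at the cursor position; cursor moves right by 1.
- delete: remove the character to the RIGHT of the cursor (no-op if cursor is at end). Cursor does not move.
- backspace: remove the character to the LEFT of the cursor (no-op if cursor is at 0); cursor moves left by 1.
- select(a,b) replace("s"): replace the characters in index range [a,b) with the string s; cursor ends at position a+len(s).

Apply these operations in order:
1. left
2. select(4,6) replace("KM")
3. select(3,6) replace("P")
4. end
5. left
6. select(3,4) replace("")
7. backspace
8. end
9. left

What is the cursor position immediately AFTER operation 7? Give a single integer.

After op 1 (left): buf='QXNMXQHU' cursor=0
After op 2 (select(4,6) replace("KM")): buf='QXNMKMHU' cursor=6
After op 3 (select(3,6) replace("P")): buf='QXNPHU' cursor=4
After op 4 (end): buf='QXNPHU' cursor=6
After op 5 (left): buf='QXNPHU' cursor=5
After op 6 (select(3,4) replace("")): buf='QXNHU' cursor=3
After op 7 (backspace): buf='QXHU' cursor=2

Answer: 2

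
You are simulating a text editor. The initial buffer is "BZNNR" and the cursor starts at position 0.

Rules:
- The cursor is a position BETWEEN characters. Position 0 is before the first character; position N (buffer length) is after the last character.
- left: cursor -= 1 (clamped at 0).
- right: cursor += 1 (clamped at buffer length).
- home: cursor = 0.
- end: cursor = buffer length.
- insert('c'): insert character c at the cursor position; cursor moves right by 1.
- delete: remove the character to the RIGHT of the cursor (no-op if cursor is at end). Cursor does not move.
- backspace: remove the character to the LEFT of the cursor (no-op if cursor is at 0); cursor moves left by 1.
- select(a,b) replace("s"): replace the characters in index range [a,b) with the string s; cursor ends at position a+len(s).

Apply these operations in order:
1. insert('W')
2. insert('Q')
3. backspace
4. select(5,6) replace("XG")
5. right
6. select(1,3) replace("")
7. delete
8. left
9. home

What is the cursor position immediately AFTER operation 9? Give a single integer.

After op 1 (insert('W')): buf='WBZNNR' cursor=1
After op 2 (insert('Q')): buf='WQBZNNR' cursor=2
After op 3 (backspace): buf='WBZNNR' cursor=1
After op 4 (select(5,6) replace("XG")): buf='WBZNNXG' cursor=7
After op 5 (right): buf='WBZNNXG' cursor=7
After op 6 (select(1,3) replace("")): buf='WNNXG' cursor=1
After op 7 (delete): buf='WNXG' cursor=1
After op 8 (left): buf='WNXG' cursor=0
After op 9 (home): buf='WNXG' cursor=0

Answer: 0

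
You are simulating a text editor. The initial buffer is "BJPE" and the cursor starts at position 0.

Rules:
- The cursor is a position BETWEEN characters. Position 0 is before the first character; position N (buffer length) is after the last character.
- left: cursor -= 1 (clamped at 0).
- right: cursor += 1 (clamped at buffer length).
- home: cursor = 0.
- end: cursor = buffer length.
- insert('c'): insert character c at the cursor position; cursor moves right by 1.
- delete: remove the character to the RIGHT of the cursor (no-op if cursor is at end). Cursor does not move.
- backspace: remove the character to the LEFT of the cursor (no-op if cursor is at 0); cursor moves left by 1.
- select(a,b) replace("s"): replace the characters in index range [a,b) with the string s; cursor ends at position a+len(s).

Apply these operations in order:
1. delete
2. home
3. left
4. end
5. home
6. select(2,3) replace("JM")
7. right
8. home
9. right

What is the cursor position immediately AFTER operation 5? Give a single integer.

After op 1 (delete): buf='JPE' cursor=0
After op 2 (home): buf='JPE' cursor=0
After op 3 (left): buf='JPE' cursor=0
After op 4 (end): buf='JPE' cursor=3
After op 5 (home): buf='JPE' cursor=0

Answer: 0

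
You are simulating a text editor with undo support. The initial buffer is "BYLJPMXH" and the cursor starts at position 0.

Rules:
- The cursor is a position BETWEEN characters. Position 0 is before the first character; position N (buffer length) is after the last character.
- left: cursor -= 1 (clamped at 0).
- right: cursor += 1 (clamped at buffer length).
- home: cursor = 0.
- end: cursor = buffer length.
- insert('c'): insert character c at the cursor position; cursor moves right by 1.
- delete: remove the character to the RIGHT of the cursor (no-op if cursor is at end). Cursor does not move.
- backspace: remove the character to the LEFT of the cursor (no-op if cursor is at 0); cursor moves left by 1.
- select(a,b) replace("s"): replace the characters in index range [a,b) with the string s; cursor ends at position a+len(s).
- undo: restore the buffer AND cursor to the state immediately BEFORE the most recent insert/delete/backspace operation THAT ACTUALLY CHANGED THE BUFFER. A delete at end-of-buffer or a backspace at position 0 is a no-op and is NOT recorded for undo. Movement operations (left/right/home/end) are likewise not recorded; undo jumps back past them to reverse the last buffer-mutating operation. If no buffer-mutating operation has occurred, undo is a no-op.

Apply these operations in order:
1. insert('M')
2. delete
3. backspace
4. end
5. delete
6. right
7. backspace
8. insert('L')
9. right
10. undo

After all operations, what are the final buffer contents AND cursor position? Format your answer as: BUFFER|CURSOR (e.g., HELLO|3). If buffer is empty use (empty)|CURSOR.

After op 1 (insert('M')): buf='MBYLJPMXH' cursor=1
After op 2 (delete): buf='MYLJPMXH' cursor=1
After op 3 (backspace): buf='YLJPMXH' cursor=0
After op 4 (end): buf='YLJPMXH' cursor=7
After op 5 (delete): buf='YLJPMXH' cursor=7
After op 6 (right): buf='YLJPMXH' cursor=7
After op 7 (backspace): buf='YLJPMX' cursor=6
After op 8 (insert('L')): buf='YLJPMXL' cursor=7
After op 9 (right): buf='YLJPMXL' cursor=7
After op 10 (undo): buf='YLJPMX' cursor=6

Answer: YLJPMX|6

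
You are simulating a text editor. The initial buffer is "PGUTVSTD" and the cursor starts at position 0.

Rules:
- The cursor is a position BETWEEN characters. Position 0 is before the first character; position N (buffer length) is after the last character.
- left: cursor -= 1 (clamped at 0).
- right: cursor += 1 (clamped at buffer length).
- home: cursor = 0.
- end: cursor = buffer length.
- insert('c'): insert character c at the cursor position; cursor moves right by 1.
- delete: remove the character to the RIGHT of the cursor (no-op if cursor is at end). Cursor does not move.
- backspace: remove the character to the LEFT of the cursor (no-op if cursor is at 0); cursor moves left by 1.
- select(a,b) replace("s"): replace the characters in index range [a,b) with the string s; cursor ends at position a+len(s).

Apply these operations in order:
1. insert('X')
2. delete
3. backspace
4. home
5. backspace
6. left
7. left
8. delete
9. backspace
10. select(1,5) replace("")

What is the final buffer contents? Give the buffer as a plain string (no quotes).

Answer: UD

Derivation:
After op 1 (insert('X')): buf='XPGUTVSTD' cursor=1
After op 2 (delete): buf='XGUTVSTD' cursor=1
After op 3 (backspace): buf='GUTVSTD' cursor=0
After op 4 (home): buf='GUTVSTD' cursor=0
After op 5 (backspace): buf='GUTVSTD' cursor=0
After op 6 (left): buf='GUTVSTD' cursor=0
After op 7 (left): buf='GUTVSTD' cursor=0
After op 8 (delete): buf='UTVSTD' cursor=0
After op 9 (backspace): buf='UTVSTD' cursor=0
After op 10 (select(1,5) replace("")): buf='UD' cursor=1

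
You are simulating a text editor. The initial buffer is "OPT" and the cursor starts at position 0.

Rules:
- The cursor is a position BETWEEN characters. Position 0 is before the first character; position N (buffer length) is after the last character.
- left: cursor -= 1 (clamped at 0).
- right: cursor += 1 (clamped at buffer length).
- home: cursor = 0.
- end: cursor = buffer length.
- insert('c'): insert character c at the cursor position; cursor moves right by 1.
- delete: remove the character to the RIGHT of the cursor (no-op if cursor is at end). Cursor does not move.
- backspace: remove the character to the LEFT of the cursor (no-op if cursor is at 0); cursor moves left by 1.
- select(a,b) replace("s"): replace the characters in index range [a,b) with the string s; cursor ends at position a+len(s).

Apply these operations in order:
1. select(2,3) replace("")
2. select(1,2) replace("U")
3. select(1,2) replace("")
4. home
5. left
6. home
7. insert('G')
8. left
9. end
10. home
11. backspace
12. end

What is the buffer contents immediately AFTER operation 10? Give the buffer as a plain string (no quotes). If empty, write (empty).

After op 1 (select(2,3) replace("")): buf='OP' cursor=2
After op 2 (select(1,2) replace("U")): buf='OU' cursor=2
After op 3 (select(1,2) replace("")): buf='O' cursor=1
After op 4 (home): buf='O' cursor=0
After op 5 (left): buf='O' cursor=0
After op 6 (home): buf='O' cursor=0
After op 7 (insert('G')): buf='GO' cursor=1
After op 8 (left): buf='GO' cursor=0
After op 9 (end): buf='GO' cursor=2
After op 10 (home): buf='GO' cursor=0

Answer: GO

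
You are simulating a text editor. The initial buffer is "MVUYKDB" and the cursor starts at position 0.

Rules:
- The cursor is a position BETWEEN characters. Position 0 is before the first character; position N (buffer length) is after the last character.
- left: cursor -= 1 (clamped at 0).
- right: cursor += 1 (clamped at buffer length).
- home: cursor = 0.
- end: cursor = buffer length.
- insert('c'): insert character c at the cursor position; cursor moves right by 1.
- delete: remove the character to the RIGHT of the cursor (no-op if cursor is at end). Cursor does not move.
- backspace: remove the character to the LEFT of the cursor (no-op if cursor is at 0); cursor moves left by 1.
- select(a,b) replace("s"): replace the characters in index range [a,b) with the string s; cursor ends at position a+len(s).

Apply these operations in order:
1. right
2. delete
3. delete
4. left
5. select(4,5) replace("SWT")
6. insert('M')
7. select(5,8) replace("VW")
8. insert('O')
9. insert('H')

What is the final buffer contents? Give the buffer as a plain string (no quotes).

After op 1 (right): buf='MVUYKDB' cursor=1
After op 2 (delete): buf='MUYKDB' cursor=1
After op 3 (delete): buf='MYKDB' cursor=1
After op 4 (left): buf='MYKDB' cursor=0
After op 5 (select(4,5) replace("SWT")): buf='MYKDSWT' cursor=7
After op 6 (insert('M')): buf='MYKDSWTM' cursor=8
After op 7 (select(5,8) replace("VW")): buf='MYKDSVW' cursor=7
After op 8 (insert('O')): buf='MYKDSVWO' cursor=8
After op 9 (insert('H')): buf='MYKDSVWOH' cursor=9

Answer: MYKDSVWOH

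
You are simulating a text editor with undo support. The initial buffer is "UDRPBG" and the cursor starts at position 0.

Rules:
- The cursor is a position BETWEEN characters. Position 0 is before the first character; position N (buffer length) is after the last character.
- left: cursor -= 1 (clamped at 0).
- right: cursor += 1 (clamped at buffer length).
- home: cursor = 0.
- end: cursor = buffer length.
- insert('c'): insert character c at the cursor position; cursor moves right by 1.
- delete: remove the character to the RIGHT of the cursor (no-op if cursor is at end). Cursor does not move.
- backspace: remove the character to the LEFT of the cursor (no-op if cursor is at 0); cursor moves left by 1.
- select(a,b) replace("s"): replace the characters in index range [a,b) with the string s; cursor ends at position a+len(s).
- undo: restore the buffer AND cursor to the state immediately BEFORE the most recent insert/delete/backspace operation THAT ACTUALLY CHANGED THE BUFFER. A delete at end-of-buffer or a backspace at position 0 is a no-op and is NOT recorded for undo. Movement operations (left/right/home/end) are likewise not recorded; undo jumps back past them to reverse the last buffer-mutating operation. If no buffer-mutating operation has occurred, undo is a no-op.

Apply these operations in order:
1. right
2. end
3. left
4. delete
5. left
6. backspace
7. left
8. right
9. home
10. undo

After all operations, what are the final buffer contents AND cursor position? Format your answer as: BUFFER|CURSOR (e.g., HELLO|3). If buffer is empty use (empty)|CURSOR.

Answer: UDRPB|4

Derivation:
After op 1 (right): buf='UDRPBG' cursor=1
After op 2 (end): buf='UDRPBG' cursor=6
After op 3 (left): buf='UDRPBG' cursor=5
After op 4 (delete): buf='UDRPB' cursor=5
After op 5 (left): buf='UDRPB' cursor=4
After op 6 (backspace): buf='UDRB' cursor=3
After op 7 (left): buf='UDRB' cursor=2
After op 8 (right): buf='UDRB' cursor=3
After op 9 (home): buf='UDRB' cursor=0
After op 10 (undo): buf='UDRPB' cursor=4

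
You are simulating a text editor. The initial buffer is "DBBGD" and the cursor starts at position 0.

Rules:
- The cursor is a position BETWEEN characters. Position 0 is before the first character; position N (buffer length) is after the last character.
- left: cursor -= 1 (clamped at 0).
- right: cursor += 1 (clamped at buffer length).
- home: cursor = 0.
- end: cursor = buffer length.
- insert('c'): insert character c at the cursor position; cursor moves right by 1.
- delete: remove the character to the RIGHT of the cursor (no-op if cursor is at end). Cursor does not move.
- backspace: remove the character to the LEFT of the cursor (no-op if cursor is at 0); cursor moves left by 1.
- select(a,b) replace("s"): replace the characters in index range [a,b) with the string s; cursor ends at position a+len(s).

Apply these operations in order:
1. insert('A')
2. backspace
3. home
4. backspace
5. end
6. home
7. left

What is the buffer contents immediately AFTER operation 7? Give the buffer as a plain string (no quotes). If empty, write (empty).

After op 1 (insert('A')): buf='ADBBGD' cursor=1
After op 2 (backspace): buf='DBBGD' cursor=0
After op 3 (home): buf='DBBGD' cursor=0
After op 4 (backspace): buf='DBBGD' cursor=0
After op 5 (end): buf='DBBGD' cursor=5
After op 6 (home): buf='DBBGD' cursor=0
After op 7 (left): buf='DBBGD' cursor=0

Answer: DBBGD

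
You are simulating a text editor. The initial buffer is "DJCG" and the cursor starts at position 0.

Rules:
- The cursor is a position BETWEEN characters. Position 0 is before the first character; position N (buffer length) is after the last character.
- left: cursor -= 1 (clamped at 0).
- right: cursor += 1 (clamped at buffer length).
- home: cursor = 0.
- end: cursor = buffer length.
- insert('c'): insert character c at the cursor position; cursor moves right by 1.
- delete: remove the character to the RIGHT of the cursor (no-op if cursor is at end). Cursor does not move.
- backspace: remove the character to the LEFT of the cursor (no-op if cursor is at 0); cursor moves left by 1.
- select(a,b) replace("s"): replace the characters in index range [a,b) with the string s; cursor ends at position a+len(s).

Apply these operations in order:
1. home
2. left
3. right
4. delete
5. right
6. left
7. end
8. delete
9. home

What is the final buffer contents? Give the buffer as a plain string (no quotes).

Answer: DCG

Derivation:
After op 1 (home): buf='DJCG' cursor=0
After op 2 (left): buf='DJCG' cursor=0
After op 3 (right): buf='DJCG' cursor=1
After op 4 (delete): buf='DCG' cursor=1
After op 5 (right): buf='DCG' cursor=2
After op 6 (left): buf='DCG' cursor=1
After op 7 (end): buf='DCG' cursor=3
After op 8 (delete): buf='DCG' cursor=3
After op 9 (home): buf='DCG' cursor=0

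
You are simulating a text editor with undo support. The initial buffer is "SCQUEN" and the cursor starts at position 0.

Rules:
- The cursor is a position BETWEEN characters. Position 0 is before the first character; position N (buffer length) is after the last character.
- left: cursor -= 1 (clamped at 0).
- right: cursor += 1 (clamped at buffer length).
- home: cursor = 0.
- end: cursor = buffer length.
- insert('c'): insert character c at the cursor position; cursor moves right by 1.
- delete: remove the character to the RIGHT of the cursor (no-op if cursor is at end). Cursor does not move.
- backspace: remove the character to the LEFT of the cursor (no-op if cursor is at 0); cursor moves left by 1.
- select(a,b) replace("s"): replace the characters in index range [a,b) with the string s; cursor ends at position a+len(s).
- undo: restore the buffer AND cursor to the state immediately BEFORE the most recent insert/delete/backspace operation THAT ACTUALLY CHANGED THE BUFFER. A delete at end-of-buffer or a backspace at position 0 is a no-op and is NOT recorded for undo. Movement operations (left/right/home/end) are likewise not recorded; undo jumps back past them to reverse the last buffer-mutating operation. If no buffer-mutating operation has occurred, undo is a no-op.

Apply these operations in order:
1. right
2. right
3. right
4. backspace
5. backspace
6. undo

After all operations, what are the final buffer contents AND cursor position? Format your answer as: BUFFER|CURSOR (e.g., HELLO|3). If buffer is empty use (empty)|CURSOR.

After op 1 (right): buf='SCQUEN' cursor=1
After op 2 (right): buf='SCQUEN' cursor=2
After op 3 (right): buf='SCQUEN' cursor=3
After op 4 (backspace): buf='SCUEN' cursor=2
After op 5 (backspace): buf='SUEN' cursor=1
After op 6 (undo): buf='SCUEN' cursor=2

Answer: SCUEN|2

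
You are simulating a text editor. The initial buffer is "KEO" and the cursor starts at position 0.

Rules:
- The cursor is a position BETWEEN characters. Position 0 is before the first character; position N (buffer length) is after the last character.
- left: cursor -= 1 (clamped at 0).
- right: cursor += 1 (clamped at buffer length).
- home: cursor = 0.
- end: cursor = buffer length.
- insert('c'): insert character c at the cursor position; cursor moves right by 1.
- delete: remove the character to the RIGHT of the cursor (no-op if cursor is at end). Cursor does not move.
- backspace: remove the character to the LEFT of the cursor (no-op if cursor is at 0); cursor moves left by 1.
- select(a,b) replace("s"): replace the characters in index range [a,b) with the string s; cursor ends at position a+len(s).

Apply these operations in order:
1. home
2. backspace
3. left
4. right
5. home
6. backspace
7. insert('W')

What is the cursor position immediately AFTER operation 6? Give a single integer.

After op 1 (home): buf='KEO' cursor=0
After op 2 (backspace): buf='KEO' cursor=0
After op 3 (left): buf='KEO' cursor=0
After op 4 (right): buf='KEO' cursor=1
After op 5 (home): buf='KEO' cursor=0
After op 6 (backspace): buf='KEO' cursor=0

Answer: 0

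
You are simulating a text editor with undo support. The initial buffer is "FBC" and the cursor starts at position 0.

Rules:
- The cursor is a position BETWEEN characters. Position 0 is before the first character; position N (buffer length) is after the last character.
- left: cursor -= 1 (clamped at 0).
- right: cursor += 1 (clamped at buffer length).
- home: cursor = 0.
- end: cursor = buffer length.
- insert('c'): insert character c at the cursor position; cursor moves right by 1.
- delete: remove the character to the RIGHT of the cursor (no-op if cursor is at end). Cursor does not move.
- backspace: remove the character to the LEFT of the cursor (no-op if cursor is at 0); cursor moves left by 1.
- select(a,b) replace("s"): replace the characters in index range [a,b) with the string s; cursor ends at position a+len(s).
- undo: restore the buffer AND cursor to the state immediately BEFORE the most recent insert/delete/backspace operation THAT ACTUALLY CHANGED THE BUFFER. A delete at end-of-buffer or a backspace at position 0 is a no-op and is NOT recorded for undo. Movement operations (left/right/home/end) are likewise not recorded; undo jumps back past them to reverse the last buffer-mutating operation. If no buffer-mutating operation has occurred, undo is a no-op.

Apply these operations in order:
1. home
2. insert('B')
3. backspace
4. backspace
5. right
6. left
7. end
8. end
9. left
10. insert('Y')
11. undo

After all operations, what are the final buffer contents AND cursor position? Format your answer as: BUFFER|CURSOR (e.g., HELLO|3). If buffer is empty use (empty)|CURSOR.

After op 1 (home): buf='FBC' cursor=0
After op 2 (insert('B')): buf='BFBC' cursor=1
After op 3 (backspace): buf='FBC' cursor=0
After op 4 (backspace): buf='FBC' cursor=0
After op 5 (right): buf='FBC' cursor=1
After op 6 (left): buf='FBC' cursor=0
After op 7 (end): buf='FBC' cursor=3
After op 8 (end): buf='FBC' cursor=3
After op 9 (left): buf='FBC' cursor=2
After op 10 (insert('Y')): buf='FBYC' cursor=3
After op 11 (undo): buf='FBC' cursor=2

Answer: FBC|2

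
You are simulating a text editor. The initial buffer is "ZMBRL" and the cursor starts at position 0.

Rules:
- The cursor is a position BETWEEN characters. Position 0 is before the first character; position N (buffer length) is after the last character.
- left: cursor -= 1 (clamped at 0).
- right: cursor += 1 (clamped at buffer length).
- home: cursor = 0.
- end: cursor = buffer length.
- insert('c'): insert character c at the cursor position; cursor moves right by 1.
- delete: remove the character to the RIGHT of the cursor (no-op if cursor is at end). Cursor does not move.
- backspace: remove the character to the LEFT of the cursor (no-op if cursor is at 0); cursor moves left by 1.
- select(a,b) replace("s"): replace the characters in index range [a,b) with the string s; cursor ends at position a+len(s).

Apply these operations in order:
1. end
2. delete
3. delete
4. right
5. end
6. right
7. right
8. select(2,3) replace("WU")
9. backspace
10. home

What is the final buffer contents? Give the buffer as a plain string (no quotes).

Answer: ZMWRL

Derivation:
After op 1 (end): buf='ZMBRL' cursor=5
After op 2 (delete): buf='ZMBRL' cursor=5
After op 3 (delete): buf='ZMBRL' cursor=5
After op 4 (right): buf='ZMBRL' cursor=5
After op 5 (end): buf='ZMBRL' cursor=5
After op 6 (right): buf='ZMBRL' cursor=5
After op 7 (right): buf='ZMBRL' cursor=5
After op 8 (select(2,3) replace("WU")): buf='ZMWURL' cursor=4
After op 9 (backspace): buf='ZMWRL' cursor=3
After op 10 (home): buf='ZMWRL' cursor=0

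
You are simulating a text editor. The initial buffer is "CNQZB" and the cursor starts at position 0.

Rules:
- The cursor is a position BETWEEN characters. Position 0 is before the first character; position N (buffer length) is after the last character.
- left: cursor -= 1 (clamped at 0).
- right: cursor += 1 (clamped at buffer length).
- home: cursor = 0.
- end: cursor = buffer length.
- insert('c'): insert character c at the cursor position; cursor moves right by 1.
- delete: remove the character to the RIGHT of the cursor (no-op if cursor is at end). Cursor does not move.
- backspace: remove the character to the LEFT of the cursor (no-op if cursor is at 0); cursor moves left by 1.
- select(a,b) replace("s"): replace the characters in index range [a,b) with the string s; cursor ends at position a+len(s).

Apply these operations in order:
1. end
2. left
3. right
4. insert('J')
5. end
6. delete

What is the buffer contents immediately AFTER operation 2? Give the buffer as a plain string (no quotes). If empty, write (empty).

Answer: CNQZB

Derivation:
After op 1 (end): buf='CNQZB' cursor=5
After op 2 (left): buf='CNQZB' cursor=4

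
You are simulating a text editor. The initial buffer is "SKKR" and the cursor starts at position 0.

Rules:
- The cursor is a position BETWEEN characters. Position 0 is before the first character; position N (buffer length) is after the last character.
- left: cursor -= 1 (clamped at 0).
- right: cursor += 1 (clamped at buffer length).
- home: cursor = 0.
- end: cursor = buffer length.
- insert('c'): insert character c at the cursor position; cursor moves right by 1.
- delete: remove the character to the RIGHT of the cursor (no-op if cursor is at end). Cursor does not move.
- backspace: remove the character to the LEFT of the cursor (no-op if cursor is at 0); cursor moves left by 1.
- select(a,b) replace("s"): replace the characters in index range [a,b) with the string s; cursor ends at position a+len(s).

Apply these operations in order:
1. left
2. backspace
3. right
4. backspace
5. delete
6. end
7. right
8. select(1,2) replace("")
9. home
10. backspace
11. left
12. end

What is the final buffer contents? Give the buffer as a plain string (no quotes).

Answer: K

Derivation:
After op 1 (left): buf='SKKR' cursor=0
After op 2 (backspace): buf='SKKR' cursor=0
After op 3 (right): buf='SKKR' cursor=1
After op 4 (backspace): buf='KKR' cursor=0
After op 5 (delete): buf='KR' cursor=0
After op 6 (end): buf='KR' cursor=2
After op 7 (right): buf='KR' cursor=2
After op 8 (select(1,2) replace("")): buf='K' cursor=1
After op 9 (home): buf='K' cursor=0
After op 10 (backspace): buf='K' cursor=0
After op 11 (left): buf='K' cursor=0
After op 12 (end): buf='K' cursor=1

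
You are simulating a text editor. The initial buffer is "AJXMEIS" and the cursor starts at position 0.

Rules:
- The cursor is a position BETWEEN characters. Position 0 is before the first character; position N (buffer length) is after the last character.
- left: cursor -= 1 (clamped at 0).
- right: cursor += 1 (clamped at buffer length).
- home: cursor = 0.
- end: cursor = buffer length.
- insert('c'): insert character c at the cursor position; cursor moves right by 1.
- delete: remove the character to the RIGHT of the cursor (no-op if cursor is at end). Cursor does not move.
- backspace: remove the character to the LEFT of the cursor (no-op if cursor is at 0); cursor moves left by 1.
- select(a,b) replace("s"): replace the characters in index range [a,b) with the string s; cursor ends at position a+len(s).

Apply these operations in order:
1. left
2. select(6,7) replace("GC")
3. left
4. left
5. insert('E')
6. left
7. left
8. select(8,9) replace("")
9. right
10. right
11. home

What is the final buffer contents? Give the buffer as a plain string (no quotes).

After op 1 (left): buf='AJXMEIS' cursor=0
After op 2 (select(6,7) replace("GC")): buf='AJXMEIGC' cursor=8
After op 3 (left): buf='AJXMEIGC' cursor=7
After op 4 (left): buf='AJXMEIGC' cursor=6
After op 5 (insert('E')): buf='AJXMEIEGC' cursor=7
After op 6 (left): buf='AJXMEIEGC' cursor=6
After op 7 (left): buf='AJXMEIEGC' cursor=5
After op 8 (select(8,9) replace("")): buf='AJXMEIEG' cursor=8
After op 9 (right): buf='AJXMEIEG' cursor=8
After op 10 (right): buf='AJXMEIEG' cursor=8
After op 11 (home): buf='AJXMEIEG' cursor=0

Answer: AJXMEIEG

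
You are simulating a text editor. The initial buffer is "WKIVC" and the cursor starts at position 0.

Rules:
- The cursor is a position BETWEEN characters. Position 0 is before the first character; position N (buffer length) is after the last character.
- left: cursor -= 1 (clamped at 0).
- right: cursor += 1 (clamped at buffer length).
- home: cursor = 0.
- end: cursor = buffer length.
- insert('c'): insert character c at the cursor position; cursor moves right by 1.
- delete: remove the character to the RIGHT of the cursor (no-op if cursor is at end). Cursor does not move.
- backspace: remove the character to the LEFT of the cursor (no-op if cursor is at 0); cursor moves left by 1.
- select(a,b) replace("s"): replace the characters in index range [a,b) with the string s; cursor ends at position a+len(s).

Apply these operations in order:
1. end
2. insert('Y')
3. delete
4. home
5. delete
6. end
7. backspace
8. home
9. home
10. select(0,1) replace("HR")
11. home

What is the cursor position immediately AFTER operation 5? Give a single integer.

Answer: 0

Derivation:
After op 1 (end): buf='WKIVC' cursor=5
After op 2 (insert('Y')): buf='WKIVCY' cursor=6
After op 3 (delete): buf='WKIVCY' cursor=6
After op 4 (home): buf='WKIVCY' cursor=0
After op 5 (delete): buf='KIVCY' cursor=0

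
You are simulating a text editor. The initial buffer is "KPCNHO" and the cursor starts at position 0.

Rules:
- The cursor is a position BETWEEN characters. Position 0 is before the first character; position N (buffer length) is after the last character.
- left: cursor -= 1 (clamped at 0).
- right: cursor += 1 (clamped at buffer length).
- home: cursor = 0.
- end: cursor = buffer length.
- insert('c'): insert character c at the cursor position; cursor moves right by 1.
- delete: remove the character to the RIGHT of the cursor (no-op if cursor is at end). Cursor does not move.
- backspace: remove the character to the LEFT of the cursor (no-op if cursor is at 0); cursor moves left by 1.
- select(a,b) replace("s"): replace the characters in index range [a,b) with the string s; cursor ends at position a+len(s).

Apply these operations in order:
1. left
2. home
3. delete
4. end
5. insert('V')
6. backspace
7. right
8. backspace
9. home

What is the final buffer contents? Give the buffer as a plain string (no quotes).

After op 1 (left): buf='KPCNHO' cursor=0
After op 2 (home): buf='KPCNHO' cursor=0
After op 3 (delete): buf='PCNHO' cursor=0
After op 4 (end): buf='PCNHO' cursor=5
After op 5 (insert('V')): buf='PCNHOV' cursor=6
After op 6 (backspace): buf='PCNHO' cursor=5
After op 7 (right): buf='PCNHO' cursor=5
After op 8 (backspace): buf='PCNH' cursor=4
After op 9 (home): buf='PCNH' cursor=0

Answer: PCNH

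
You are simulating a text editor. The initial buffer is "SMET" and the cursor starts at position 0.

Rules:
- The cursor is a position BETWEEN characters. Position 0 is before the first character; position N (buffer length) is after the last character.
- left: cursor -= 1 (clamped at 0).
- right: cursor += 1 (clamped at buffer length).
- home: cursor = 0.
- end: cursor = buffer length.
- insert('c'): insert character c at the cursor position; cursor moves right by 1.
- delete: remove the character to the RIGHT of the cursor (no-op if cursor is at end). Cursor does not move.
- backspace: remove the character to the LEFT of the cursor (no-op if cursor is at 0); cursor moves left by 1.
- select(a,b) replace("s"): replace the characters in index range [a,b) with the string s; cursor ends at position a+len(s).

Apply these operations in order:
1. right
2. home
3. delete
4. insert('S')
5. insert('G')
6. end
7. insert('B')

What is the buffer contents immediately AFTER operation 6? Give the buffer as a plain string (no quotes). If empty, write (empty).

Answer: SGMET

Derivation:
After op 1 (right): buf='SMET' cursor=1
After op 2 (home): buf='SMET' cursor=0
After op 3 (delete): buf='MET' cursor=0
After op 4 (insert('S')): buf='SMET' cursor=1
After op 5 (insert('G')): buf='SGMET' cursor=2
After op 6 (end): buf='SGMET' cursor=5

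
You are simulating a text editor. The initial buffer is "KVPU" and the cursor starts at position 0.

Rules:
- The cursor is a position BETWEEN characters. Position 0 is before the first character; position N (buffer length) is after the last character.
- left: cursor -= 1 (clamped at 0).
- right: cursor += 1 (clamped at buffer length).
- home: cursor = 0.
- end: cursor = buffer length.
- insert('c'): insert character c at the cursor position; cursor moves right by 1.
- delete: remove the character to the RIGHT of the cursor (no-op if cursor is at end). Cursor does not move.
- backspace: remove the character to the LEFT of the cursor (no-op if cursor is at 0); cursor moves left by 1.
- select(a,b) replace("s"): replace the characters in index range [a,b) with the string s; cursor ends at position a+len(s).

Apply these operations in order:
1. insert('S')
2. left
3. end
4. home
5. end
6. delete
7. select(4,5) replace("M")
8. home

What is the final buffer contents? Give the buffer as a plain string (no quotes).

After op 1 (insert('S')): buf='SKVPU' cursor=1
After op 2 (left): buf='SKVPU' cursor=0
After op 3 (end): buf='SKVPU' cursor=5
After op 4 (home): buf='SKVPU' cursor=0
After op 5 (end): buf='SKVPU' cursor=5
After op 6 (delete): buf='SKVPU' cursor=5
After op 7 (select(4,5) replace("M")): buf='SKVPM' cursor=5
After op 8 (home): buf='SKVPM' cursor=0

Answer: SKVPM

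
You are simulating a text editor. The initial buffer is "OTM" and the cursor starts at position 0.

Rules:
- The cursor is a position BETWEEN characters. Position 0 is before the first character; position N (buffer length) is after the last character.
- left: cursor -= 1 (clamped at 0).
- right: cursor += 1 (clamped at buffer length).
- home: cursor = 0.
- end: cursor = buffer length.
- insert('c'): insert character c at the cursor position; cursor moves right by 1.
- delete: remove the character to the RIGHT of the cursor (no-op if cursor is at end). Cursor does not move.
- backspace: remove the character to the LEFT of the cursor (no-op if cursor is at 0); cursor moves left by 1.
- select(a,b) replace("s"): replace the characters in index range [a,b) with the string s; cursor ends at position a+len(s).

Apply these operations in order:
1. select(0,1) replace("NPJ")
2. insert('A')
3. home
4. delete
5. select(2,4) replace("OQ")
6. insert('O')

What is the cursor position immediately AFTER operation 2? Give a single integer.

After op 1 (select(0,1) replace("NPJ")): buf='NPJTM' cursor=3
After op 2 (insert('A')): buf='NPJATM' cursor=4

Answer: 4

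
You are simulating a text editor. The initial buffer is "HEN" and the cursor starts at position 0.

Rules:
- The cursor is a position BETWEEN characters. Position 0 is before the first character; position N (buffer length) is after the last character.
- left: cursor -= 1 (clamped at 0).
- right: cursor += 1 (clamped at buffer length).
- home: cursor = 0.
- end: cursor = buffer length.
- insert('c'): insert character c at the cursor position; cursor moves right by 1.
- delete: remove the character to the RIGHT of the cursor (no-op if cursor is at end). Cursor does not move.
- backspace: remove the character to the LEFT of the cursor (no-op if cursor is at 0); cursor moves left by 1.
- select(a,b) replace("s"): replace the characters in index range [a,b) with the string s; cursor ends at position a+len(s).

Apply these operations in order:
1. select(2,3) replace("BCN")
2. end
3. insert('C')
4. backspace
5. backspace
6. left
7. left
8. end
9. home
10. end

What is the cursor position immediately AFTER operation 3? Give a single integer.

Answer: 6

Derivation:
After op 1 (select(2,3) replace("BCN")): buf='HEBCN' cursor=5
After op 2 (end): buf='HEBCN' cursor=5
After op 3 (insert('C')): buf='HEBCNC' cursor=6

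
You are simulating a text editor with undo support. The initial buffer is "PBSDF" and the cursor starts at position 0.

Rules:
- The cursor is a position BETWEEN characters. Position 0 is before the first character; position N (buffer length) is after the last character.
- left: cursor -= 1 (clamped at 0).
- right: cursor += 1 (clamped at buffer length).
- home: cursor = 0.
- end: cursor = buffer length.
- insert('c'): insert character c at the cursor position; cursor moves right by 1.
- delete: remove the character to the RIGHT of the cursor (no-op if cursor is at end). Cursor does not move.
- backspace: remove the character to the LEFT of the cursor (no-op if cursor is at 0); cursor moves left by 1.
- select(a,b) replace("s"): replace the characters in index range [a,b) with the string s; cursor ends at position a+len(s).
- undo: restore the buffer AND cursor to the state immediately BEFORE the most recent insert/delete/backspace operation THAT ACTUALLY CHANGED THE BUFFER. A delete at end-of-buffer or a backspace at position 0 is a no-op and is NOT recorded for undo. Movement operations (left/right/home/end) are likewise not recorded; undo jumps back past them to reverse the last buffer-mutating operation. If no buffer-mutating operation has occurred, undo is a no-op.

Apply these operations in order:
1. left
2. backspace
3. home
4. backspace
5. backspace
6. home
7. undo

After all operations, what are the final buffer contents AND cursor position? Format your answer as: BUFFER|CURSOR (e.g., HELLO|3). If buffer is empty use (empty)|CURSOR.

After op 1 (left): buf='PBSDF' cursor=0
After op 2 (backspace): buf='PBSDF' cursor=0
After op 3 (home): buf='PBSDF' cursor=0
After op 4 (backspace): buf='PBSDF' cursor=0
After op 5 (backspace): buf='PBSDF' cursor=0
After op 6 (home): buf='PBSDF' cursor=0
After op 7 (undo): buf='PBSDF' cursor=0

Answer: PBSDF|0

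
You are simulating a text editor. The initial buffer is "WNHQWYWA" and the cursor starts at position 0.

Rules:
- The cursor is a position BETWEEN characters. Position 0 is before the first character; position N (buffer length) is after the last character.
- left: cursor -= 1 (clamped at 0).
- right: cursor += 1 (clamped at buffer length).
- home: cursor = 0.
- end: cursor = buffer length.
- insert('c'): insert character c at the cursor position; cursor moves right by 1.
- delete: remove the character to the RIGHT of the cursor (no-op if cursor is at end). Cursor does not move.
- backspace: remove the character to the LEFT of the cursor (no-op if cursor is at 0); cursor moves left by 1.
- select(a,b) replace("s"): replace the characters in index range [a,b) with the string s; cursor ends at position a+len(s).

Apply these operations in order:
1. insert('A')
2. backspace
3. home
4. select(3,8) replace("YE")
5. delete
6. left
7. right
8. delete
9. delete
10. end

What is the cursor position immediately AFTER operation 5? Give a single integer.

After op 1 (insert('A')): buf='AWNHQWYWA' cursor=1
After op 2 (backspace): buf='WNHQWYWA' cursor=0
After op 3 (home): buf='WNHQWYWA' cursor=0
After op 4 (select(3,8) replace("YE")): buf='WNHYE' cursor=5
After op 5 (delete): buf='WNHYE' cursor=5

Answer: 5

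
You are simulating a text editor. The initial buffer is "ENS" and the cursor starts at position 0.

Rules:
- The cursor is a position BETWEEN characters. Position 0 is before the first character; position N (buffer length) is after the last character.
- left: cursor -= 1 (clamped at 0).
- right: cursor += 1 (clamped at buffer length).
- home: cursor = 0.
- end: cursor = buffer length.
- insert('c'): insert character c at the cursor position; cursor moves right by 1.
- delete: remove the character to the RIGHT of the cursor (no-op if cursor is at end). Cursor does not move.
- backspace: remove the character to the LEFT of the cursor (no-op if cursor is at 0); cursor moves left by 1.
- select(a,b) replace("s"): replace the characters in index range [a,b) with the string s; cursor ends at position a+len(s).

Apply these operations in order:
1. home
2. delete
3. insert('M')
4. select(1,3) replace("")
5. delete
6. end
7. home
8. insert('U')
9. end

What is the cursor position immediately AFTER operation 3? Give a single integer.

After op 1 (home): buf='ENS' cursor=0
After op 2 (delete): buf='NS' cursor=0
After op 3 (insert('M')): buf='MNS' cursor=1

Answer: 1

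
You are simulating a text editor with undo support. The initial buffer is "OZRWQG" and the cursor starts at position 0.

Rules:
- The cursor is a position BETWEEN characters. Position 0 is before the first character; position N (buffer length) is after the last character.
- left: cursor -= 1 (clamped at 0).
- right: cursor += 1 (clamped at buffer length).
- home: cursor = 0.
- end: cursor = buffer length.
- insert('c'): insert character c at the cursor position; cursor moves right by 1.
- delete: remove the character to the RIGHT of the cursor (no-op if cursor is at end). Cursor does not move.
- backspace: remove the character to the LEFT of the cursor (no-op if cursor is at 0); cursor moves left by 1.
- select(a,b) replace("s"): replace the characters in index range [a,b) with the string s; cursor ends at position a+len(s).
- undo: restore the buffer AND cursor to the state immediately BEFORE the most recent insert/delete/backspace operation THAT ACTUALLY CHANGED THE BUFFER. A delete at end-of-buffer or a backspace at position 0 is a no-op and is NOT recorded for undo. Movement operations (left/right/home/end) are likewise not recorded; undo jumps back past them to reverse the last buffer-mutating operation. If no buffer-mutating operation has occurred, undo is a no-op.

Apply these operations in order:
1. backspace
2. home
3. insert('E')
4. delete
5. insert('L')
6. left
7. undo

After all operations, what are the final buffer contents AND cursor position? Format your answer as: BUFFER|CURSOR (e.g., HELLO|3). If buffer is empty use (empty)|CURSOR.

Answer: EZRWQG|1

Derivation:
After op 1 (backspace): buf='OZRWQG' cursor=0
After op 2 (home): buf='OZRWQG' cursor=0
After op 3 (insert('E')): buf='EOZRWQG' cursor=1
After op 4 (delete): buf='EZRWQG' cursor=1
After op 5 (insert('L')): buf='ELZRWQG' cursor=2
After op 6 (left): buf='ELZRWQG' cursor=1
After op 7 (undo): buf='EZRWQG' cursor=1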